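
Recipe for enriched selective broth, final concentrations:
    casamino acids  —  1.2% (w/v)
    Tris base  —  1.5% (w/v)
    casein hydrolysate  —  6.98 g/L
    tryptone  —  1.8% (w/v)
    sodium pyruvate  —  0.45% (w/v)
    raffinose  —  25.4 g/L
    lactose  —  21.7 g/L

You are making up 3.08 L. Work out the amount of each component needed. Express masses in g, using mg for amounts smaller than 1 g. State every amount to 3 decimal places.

casamino acids 36.960 g; Tris base 46.200 g; casein hydrolysate 21.498 g; tryptone 55.440 g; sodium pyruvate 13.860 g; raffinose 78.232 g; lactose 66.836 g

Working volume: 3.08 L.
casamino acids: 1.2% w/v = 12 g/L → 12 × 3.08 L = 36.960 g
Tris base: 1.5% w/v = 15 g/L → 15 × 3.08 L = 46.200 g
casein hydrolysate: 6.98 g/L × 3.08 L = 21.498 g
tryptone: 1.8 g per 100 mL × 3080 mL ÷ 100 = 55.440 g
sodium pyruvate: 0.45% w/v = 4.5 g/L → 4.5 × 3.08 L = 13.860 g
raffinose: 25.4 g/L × 3.08 L = 78.232 g
lactose: 21.7 g/L × 3.08 L = 66.836 g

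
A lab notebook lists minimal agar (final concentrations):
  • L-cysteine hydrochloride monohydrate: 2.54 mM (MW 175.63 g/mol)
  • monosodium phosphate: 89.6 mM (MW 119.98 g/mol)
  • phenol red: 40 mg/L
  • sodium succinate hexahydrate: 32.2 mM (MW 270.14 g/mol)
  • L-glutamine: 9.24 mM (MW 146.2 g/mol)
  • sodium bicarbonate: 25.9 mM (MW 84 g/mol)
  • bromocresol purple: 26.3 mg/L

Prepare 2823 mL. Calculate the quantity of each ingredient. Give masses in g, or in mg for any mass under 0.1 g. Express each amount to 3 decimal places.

L-cysteine hydrochloride monohydrate 1.259 g; monosodium phosphate 30.348 g; phenol red 0.113 g; sodium succinate hexahydrate 24.556 g; L-glutamine 3.814 g; sodium bicarbonate 6.142 g; bromocresol purple 74.245 mg

Target volume = 2823 mL = 2.823 L.
L-cysteine hydrochloride monohydrate: 2.54 mmol/L × 175.63 g/mol × 2.823 L ÷ 1000 = 1.259 g
monosodium phosphate: 89.6 mmol/L × 119.98 g/mol × 2.823 L ÷ 1000 = 30.348 g
phenol red: 40 mg/L × 2.823 L = 112.92 mg = 0.113 g
sodium succinate hexahydrate: 32.2 mmol/L × 270.14 g/mol × 2.823 L ÷ 1000 = 24.556 g
L-glutamine: 9.24 mmol/L × 146.2 g/mol × 2.823 L ÷ 1000 = 3.814 g
sodium bicarbonate: 25.9 mmol/L × 84 g/mol × 2.823 L ÷ 1000 = 6.142 g
bromocresol purple: 26.3 mg/L × 2.823 L = 74.245 mg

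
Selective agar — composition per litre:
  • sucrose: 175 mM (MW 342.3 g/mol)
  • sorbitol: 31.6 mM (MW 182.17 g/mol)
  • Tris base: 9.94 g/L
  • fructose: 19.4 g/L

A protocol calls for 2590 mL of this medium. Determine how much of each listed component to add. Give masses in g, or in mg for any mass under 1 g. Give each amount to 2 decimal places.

sucrose 155.15 g; sorbitol 14.91 g; Tris base 25.74 g; fructose 50.25 g

Scale factor relative to 1 L: 2.59.
sucrose: 175 mmol/L × 342.3 g/mol × 2.59 L ÷ 1000 = 155.15 g
sorbitol: 31.6 mmol/L × 182.17 g/mol × 2.59 L ÷ 1000 = 14.91 g
Tris base: 9.94 g/L × 2.59 L = 25.74 g
fructose: 19.4 g/L × 2.59 L = 50.25 g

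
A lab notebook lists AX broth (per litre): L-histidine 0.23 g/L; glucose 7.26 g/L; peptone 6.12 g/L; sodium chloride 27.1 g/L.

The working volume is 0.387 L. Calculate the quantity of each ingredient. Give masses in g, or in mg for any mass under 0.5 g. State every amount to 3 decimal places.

Scale factor relative to 1 L: 0.387.
L-histidine: 0.23 g/L × 0.387 L = 0.08901 g = 89.010 mg
glucose: 7.26 g/L × 0.387 L = 2.810 g
peptone: 6.12 g/L × 0.387 L = 2.368 g
sodium chloride: 27.1 g/L × 0.387 L = 10.488 g

L-histidine 89.010 mg; glucose 2.810 g; peptone 2.368 g; sodium chloride 10.488 g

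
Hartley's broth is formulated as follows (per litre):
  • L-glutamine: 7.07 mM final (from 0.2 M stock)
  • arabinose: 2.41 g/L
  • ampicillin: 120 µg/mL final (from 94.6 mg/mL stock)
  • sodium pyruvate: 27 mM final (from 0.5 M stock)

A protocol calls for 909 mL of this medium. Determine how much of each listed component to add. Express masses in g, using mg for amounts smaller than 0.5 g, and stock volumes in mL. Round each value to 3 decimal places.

L-glutamine 32.133 mL; arabinose 2.191 g; ampicillin 1.153 mL; sodium pyruvate 49.086 mL

Target volume = 909 mL = 0.909 L.
L-glutamine: V = C2·V2/C1 = 7.07 mM × 909 mL ÷ 200 mM = 32.133 mL
arabinose: 2.41 g/L × 0.909 L = 2.191 g
ampicillin: C1V1 = C2V2 → 120 µg/mL × 909 mL ÷ 94600 µg/mL = 1.153 mL
sodium pyruvate: dilute stock: 27 mM × 909 mL ÷ 500 mM = 49.086 mL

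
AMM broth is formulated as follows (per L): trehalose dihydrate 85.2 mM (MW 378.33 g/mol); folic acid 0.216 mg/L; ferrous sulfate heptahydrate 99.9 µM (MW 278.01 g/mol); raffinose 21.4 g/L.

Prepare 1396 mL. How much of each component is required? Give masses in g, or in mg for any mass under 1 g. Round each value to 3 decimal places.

Target volume = 1396 mL = 1.396 L.
trehalose dihydrate: 85.2 mmol/L × 378.33 g/mol × 1.396 L ÷ 1000 = 44.998 g
folic acid: 0.216 mg/L × 1.396 L = 0.302 mg
ferrous sulfate heptahydrate: 99.9 µmol/L × 278.01 g/mol × 1.396 L ÷ 1000 = 38.771 mg
raffinose: 21.4 g/L × 1.396 L = 29.874 g

trehalose dihydrate 44.998 g; folic acid 0.302 mg; ferrous sulfate heptahydrate 38.771 mg; raffinose 29.874 g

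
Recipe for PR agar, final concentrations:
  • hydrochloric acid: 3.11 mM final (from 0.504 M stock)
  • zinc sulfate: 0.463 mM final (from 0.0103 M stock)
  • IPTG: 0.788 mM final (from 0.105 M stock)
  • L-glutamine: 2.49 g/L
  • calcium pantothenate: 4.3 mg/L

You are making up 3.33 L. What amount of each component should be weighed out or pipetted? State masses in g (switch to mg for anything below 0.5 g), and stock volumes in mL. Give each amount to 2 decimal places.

Working volume: 3.33 L.
hydrochloric acid: dilute stock: 3.11 mM × 3330 mL ÷ 504 mM = 20.55 mL
zinc sulfate: dilute stock: 0.463 mM × 3330 mL ÷ 10.3 mM = 149.69 mL
IPTG: C1V1 = C2V2 → 0.788 mM × 3330 mL ÷ 105 mM = 24.99 mL
L-glutamine: 2.49 g/L × 3.33 L = 8.29 g
calcium pantothenate: 4.3 mg/L × 3.33 L = 14.32 mg

hydrochloric acid 20.55 mL; zinc sulfate 149.69 mL; IPTG 24.99 mL; L-glutamine 8.29 g; calcium pantothenate 14.32 mg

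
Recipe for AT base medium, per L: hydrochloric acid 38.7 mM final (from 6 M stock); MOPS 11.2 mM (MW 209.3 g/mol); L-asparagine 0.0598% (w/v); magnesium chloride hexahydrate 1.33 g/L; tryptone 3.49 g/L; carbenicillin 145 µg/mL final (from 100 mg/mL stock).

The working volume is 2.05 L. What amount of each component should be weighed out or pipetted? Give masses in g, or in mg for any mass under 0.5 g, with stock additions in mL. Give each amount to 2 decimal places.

Working volume: 2.05 L.
hydrochloric acid: dilute stock: 38.7 mM × 2050 mL ÷ 6000 mM = 13.22 mL
MOPS: 11.2 mmol/L × 209.3 g/mol × 2.05 L ÷ 1000 = 4.81 g
L-asparagine: 0.0598% w/v = 0.598 g/L → 0.598 × 2.05 L = 1.23 g
magnesium chloride hexahydrate: 1.33 g/L × 2.05 L = 2.73 g
tryptone: 3.49 g/L × 2.05 L = 7.15 g
carbenicillin: C1V1 = C2V2 → 145 µg/mL × 2050 mL ÷ 100000 µg/mL = 2.97 mL

hydrochloric acid 13.22 mL; MOPS 4.81 g; L-asparagine 1.23 g; magnesium chloride hexahydrate 2.73 g; tryptone 7.15 g; carbenicillin 2.97 mL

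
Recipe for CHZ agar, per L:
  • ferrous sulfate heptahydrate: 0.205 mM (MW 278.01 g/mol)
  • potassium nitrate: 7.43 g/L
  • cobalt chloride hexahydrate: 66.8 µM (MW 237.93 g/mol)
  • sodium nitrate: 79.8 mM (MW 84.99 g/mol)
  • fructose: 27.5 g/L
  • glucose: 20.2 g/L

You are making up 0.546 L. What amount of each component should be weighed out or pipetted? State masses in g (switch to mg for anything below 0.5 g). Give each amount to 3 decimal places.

ferrous sulfate heptahydrate 31.118 mg; potassium nitrate 4.057 g; cobalt chloride hexahydrate 8.678 mg; sodium nitrate 3.703 g; fructose 15.015 g; glucose 11.029 g

Working volume: 0.546 L.
ferrous sulfate heptahydrate: 0.205 mmol/L × 278.01 mg/mmol × 0.546 L = 31.118 mg
potassium nitrate: 7.43 g/L × 0.546 L = 4.057 g
cobalt chloride hexahydrate: 66.8 µmol/L × 237.93 g/mol × 0.546 L ÷ 1000 = 8.678 mg
sodium nitrate: 79.8 mmol/L × 84.99 g/mol × 0.546 L ÷ 1000 = 3.703 g
fructose: 27.5 g/L × 0.546 L = 15.015 g
glucose: 20.2 g/L × 0.546 L = 11.029 g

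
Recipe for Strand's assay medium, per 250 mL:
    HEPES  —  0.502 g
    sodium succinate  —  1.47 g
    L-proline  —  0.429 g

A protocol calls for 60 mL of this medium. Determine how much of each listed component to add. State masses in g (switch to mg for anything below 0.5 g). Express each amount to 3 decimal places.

Scale factor = 60 mL / 250 mL = 0.24.
HEPES: 0.502 g × (60 mL / 250 mL) = 0.12048 g = 120.480 mg
sodium succinate: 1.47 g × (60 mL / 250 mL) = 0.3528 g = 352.800 mg
L-proline: 0.429 g × (60 mL / 250 mL) = 0.10296 g = 102.960 mg

HEPES 120.480 mg; sodium succinate 352.800 mg; L-proline 102.960 mg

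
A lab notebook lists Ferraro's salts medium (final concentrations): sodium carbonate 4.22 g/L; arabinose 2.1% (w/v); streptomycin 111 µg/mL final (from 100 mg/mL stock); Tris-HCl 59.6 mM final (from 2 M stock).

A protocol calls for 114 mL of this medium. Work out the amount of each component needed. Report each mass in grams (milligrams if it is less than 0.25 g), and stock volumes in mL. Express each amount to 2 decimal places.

sodium carbonate 0.48 g; arabinose 2.39 g; streptomycin 0.13 mL; Tris-HCl 3.40 mL

Scale factor relative to 1 L: 0.114.
sodium carbonate: 4.22 g/L × 0.114 L = 0.48 g
arabinose: 2.1% w/v = 21 g/L → 21 × 0.114 L = 2.39 g
streptomycin: C1V1 = C2V2 → 111 µg/mL × 114 mL ÷ 100000 µg/mL = 0.13 mL
Tris-HCl: V = C2·V2/C1 = 59.6 mM × 114 mL ÷ 2000 mM = 3.40 mL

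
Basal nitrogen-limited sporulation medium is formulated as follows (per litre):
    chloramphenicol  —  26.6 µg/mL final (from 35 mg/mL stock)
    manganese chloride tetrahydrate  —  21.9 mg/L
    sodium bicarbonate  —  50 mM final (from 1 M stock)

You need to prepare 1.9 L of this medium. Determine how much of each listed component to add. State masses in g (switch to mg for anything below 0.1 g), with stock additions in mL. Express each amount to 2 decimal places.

chloramphenicol 1.44 mL; manganese chloride tetrahydrate 41.61 mg; sodium bicarbonate 95.00 mL

Working volume: 1.9 L.
chloramphenicol: dilute stock: 26.6 µg/mL × 1900 mL ÷ 35000 µg/mL = 1.44 mL
manganese chloride tetrahydrate: 21.9 mg/L × 1.9 L = 41.61 mg
sodium bicarbonate: dilute stock: 50 mM × 1900 mL ÷ 1000 mM = 95.00 mL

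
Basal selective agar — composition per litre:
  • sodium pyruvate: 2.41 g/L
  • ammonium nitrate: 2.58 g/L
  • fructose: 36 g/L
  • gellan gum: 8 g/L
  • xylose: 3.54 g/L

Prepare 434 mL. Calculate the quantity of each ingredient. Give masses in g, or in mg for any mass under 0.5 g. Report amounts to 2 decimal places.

sodium pyruvate 1.05 g; ammonium nitrate 1.12 g; fructose 15.62 g; gellan gum 3.47 g; xylose 1.54 g

Scale factor relative to 1 L: 0.434.
sodium pyruvate: 2.41 g/L × 0.434 L = 1.05 g
ammonium nitrate: 2.58 g/L × 0.434 L = 1.12 g
fructose: 36 g/L × 0.434 L = 15.62 g
gellan gum: 8 g/L × 0.434 L = 3.47 g
xylose: 3.54 g/L × 0.434 L = 1.54 g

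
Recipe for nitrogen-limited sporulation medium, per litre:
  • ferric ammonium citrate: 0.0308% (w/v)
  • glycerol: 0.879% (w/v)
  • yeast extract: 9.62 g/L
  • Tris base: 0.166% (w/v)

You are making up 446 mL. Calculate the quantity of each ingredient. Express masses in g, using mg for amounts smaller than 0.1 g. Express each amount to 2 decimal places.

Working volume: 446 mL = 0.446 L.
ferric ammonium citrate: 0.0308 g per 100 mL × 446 mL ÷ 100 = 0.14 g
glycerol: 0.879% w/v = 8.79 g/L → 8.79 × 0.446 L = 3.92 g
yeast extract: 9.62 g/L × 0.446 L = 4.29 g
Tris base: 0.166 g per 100 mL × 446 mL ÷ 100 = 0.74 g

ferric ammonium citrate 0.14 g; glycerol 3.92 g; yeast extract 4.29 g; Tris base 0.74 g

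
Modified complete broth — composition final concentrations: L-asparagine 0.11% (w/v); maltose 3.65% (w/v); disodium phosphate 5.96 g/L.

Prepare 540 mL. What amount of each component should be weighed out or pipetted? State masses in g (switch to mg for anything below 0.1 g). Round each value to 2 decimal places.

L-asparagine 0.59 g; maltose 19.71 g; disodium phosphate 3.22 g

Scale factor relative to 1 L: 0.54.
L-asparagine: 0.11% w/v = 1.1 g/L → 1.1 × 0.54 L = 0.59 g
maltose: 3.65% w/v = 36.5 g/L → 36.5 × 0.54 L = 19.71 g
disodium phosphate: 5.96 g/L × 0.54 L = 3.22 g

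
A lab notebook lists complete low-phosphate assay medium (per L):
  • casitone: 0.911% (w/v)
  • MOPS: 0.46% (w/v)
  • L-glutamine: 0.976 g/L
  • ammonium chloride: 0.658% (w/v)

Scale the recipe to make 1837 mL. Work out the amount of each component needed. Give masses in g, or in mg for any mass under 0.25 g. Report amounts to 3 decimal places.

Working volume: 1837 mL = 1.837 L.
casitone: 0.911% w/v = 9.11 g/L → 9.11 × 1.837 L = 16.735 g
MOPS: 0.46 g per 100 mL × 1837 mL ÷ 100 = 8.450 g
L-glutamine: 0.976 g/L × 1.837 L = 1.793 g
ammonium chloride: 0.658 g per 100 mL × 1837 mL ÷ 100 = 12.087 g

casitone 16.735 g; MOPS 8.450 g; L-glutamine 1.793 g; ammonium chloride 12.087 g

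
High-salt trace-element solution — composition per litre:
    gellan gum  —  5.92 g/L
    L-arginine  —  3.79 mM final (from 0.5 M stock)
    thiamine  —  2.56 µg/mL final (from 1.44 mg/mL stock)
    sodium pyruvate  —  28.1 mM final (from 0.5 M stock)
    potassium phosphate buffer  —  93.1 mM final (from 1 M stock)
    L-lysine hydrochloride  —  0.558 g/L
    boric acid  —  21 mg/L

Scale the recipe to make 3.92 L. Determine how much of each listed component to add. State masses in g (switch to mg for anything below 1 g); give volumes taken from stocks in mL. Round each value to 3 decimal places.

Scale factor relative to 1 L: 3.92.
gellan gum: 5.92 g/L × 3.92 L = 23.206 g
L-arginine: dilute stock: 3.79 mM × 3920 mL ÷ 500 mM = 29.714 mL
thiamine: V = C2·V2/C1 = 2.56 µg/mL × 3920 mL ÷ 1440 µg/mL = 6.969 mL
sodium pyruvate: C1V1 = C2V2 → 28.1 mM × 3920 mL ÷ 500 mM = 220.304 mL
potassium phosphate buffer: V = C2·V2/C1 = 93.1 mM × 3920 mL ÷ 1000 mM = 364.952 mL
L-lysine hydrochloride: 0.558 g/L × 3.92 L = 2.187 g
boric acid: 21 mg/L × 3.92 L = 82.320 mg

gellan gum 23.206 g; L-arginine 29.714 mL; thiamine 6.969 mL; sodium pyruvate 220.304 mL; potassium phosphate buffer 364.952 mL; L-lysine hydrochloride 2.187 g; boric acid 82.320 mg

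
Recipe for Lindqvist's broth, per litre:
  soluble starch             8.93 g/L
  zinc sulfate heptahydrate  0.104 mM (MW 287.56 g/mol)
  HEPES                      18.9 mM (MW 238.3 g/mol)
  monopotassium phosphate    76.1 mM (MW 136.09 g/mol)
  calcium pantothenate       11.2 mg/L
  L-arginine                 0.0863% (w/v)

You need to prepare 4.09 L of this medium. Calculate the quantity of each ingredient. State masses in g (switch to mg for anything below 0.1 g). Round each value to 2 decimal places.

soluble starch 36.52 g; zinc sulfate heptahydrate 0.12 g; HEPES 18.42 g; monopotassium phosphate 42.36 g; calcium pantothenate 45.81 mg; L-arginine 3.53 g

Working volume: 4.09 L.
soluble starch: 8.93 g/L × 4.09 L = 36.52 g
zinc sulfate heptahydrate: 0.104 mmol/L × 287.56 g/mol × 4.09 L ÷ 1000 = 0.12 g
HEPES: 18.9 mmol/L × 238.3 g/mol × 4.09 L ÷ 1000 = 18.42 g
monopotassium phosphate: 76.1 mmol/L × 136.09 g/mol × 4.09 L ÷ 1000 = 42.36 g
calcium pantothenate: 11.2 mg/L × 4.09 L = 45.81 mg
L-arginine: 0.0863% w/v = 0.863 g/L → 0.863 × 4.09 L = 3.53 g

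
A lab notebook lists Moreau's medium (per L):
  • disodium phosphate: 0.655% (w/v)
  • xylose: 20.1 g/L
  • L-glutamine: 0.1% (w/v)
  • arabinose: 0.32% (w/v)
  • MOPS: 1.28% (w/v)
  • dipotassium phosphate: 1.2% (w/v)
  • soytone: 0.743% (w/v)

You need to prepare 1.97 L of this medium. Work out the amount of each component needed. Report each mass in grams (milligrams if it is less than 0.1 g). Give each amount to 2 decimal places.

disodium phosphate 12.90 g; xylose 39.60 g; L-glutamine 1.97 g; arabinose 6.30 g; MOPS 25.22 g; dipotassium phosphate 23.64 g; soytone 14.64 g

Scale factor relative to 1 L: 1.97.
disodium phosphate: 0.655% w/v = 6.55 g/L → 6.55 × 1.97 L = 12.90 g
xylose: 20.1 g/L × 1.97 L = 39.60 g
L-glutamine: 0.1% w/v = 1 g/L → 1 × 1.97 L = 1.97 g
arabinose: 0.32 g per 100 mL × 1970 mL ÷ 100 = 6.30 g
MOPS: 1.28% w/v = 12.8 g/L → 12.8 × 1.97 L = 25.22 g
dipotassium phosphate: 1.2% w/v = 12 g/L → 12 × 1.97 L = 23.64 g
soytone: 0.743 g per 100 mL × 1970 mL ÷ 100 = 14.64 g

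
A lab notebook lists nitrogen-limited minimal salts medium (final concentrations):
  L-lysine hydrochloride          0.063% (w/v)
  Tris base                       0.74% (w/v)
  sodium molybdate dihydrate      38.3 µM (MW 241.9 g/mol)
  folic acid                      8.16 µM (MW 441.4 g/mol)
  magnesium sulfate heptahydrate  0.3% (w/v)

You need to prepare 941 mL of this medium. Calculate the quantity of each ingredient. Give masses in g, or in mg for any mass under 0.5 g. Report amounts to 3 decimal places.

Scale factor relative to 1 L: 0.941.
L-lysine hydrochloride: 0.063 g per 100 mL × 941 mL ÷ 100 = 0.593 g
Tris base: 0.74% w/v = 7.4 g/L → 7.4 × 0.941 L = 6.963 g
sodium molybdate dihydrate: 38.3 µmol/L × 241.9 g/mol × 0.941 L ÷ 1000 = 8.718 mg
folic acid: 8.16 µmol/L × 441.4 g/mol × 0.941 L ÷ 1000 = 3.389 mg
magnesium sulfate heptahydrate: 0.3 g per 100 mL × 941 mL ÷ 100 = 2.823 g

L-lysine hydrochloride 0.593 g; Tris base 6.963 g; sodium molybdate dihydrate 8.718 mg; folic acid 3.389 mg; magnesium sulfate heptahydrate 2.823 g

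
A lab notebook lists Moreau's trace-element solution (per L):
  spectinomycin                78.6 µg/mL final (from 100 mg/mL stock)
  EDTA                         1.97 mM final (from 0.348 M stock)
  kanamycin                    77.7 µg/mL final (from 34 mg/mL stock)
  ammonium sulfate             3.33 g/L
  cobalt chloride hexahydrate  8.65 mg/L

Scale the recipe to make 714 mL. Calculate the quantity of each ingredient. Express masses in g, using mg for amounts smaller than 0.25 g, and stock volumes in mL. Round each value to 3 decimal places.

Target volume = 714 mL = 0.714 L.
spectinomycin: V = C2·V2/C1 = 78.6 µg/mL × 714 mL ÷ 100000 µg/mL = 0.561 mL
EDTA: dilute stock: 1.97 mM × 714 mL ÷ 348 mM = 4.042 mL
kanamycin: dilute stock: 77.7 µg/mL × 714 mL ÷ 34000 µg/mL = 1.632 mL
ammonium sulfate: 3.33 g/L × 0.714 L = 2.378 g
cobalt chloride hexahydrate: 8.65 mg/L × 0.714 L = 6.176 mg

spectinomycin 0.561 mL; EDTA 4.042 mL; kanamycin 1.632 mL; ammonium sulfate 2.378 g; cobalt chloride hexahydrate 6.176 mg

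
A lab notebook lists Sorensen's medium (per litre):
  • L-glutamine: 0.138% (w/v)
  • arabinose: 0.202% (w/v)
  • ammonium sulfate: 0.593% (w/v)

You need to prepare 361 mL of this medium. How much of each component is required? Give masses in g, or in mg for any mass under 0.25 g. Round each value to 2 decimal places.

Working volume: 361 mL = 0.361 L.
L-glutamine: 0.138 g per 100 mL × 361 mL ÷ 100 = 0.50 g
arabinose: 0.202 g per 100 mL × 361 mL ÷ 100 = 0.73 g
ammonium sulfate: 0.593% w/v = 5.93 g/L → 5.93 × 0.361 L = 2.14 g

L-glutamine 0.50 g; arabinose 0.73 g; ammonium sulfate 2.14 g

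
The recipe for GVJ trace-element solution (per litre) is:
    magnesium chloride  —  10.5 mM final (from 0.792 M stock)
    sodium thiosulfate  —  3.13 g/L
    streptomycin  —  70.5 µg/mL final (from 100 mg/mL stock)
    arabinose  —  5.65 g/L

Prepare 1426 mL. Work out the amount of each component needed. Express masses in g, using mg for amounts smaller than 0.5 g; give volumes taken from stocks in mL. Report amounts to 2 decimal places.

magnesium chloride 18.91 mL; sodium thiosulfate 4.46 g; streptomycin 1.01 mL; arabinose 8.06 g

Working volume: 1426 mL = 1.426 L.
magnesium chloride: C1V1 = C2V2 → 10.5 mM × 1426 mL ÷ 792 mM = 18.91 mL
sodium thiosulfate: 3.13 g/L × 1.426 L = 4.46 g
streptomycin: V = C2·V2/C1 = 70.5 µg/mL × 1426 mL ÷ 100000 µg/mL = 1.01 mL
arabinose: 5.65 g/L × 1.426 L = 8.06 g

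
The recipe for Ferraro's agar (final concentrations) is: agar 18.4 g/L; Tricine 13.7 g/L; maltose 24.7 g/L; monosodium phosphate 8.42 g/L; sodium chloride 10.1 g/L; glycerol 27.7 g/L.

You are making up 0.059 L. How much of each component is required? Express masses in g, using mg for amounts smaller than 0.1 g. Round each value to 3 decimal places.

agar 1.086 g; Tricine 0.808 g; maltose 1.457 g; monosodium phosphate 0.497 g; sodium chloride 0.596 g; glycerol 1.634 g

Working volume: 0.059 L.
agar: 18.4 g/L × 0.059 L = 1.086 g
Tricine: 13.7 g/L × 0.059 L = 0.808 g
maltose: 24.7 g/L × 0.059 L = 1.457 g
monosodium phosphate: 8.42 g/L × 0.059 L = 0.497 g
sodium chloride: 10.1 g/L × 0.059 L = 0.596 g
glycerol: 27.7 g/L × 0.059 L = 1.634 g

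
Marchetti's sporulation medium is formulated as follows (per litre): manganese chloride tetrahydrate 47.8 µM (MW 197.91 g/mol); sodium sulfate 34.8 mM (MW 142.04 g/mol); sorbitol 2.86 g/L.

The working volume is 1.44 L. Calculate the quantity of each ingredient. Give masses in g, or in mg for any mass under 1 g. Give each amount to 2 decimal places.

manganese chloride tetrahydrate 13.62 mg; sodium sulfate 7.12 g; sorbitol 4.12 g

Scale factor relative to 1 L: 1.44.
manganese chloride tetrahydrate: 47.8 µmol/L × 197.91 g/mol × 1.44 L ÷ 1000 = 13.62 mg
sodium sulfate: 34.8 mmol/L × 142.04 g/mol × 1.44 L ÷ 1000 = 7.12 g
sorbitol: 2.86 g/L × 1.44 L = 4.12 g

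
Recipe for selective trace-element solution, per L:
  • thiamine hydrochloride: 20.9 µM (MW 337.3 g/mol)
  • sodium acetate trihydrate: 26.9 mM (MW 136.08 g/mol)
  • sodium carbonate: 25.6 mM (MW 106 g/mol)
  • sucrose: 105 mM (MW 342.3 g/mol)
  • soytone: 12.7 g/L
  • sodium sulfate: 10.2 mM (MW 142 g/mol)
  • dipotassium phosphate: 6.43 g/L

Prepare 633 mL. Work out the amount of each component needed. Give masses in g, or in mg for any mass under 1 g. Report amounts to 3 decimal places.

Target volume = 633 mL = 0.633 L.
thiamine hydrochloride: 20.9 µmol/L × 337.3 g/mol × 0.633 L ÷ 1000 = 4.462 mg
sodium acetate trihydrate: 26.9 mmol/L × 136.08 g/mol × 0.633 L ÷ 1000 = 2.317 g
sodium carbonate: 25.6 mmol/L × 106 g/mol × 0.633 L ÷ 1000 = 1.718 g
sucrose: 105 mmol/L × 342.3 g/mol × 0.633 L ÷ 1000 = 22.751 g
soytone: 12.7 g/L × 0.633 L = 8.039 g
sodium sulfate: 10.2 mmol/L × 142 mg/mmol × 0.633 L = 916.837 mg
dipotassium phosphate: 6.43 g/L × 0.633 L = 4.070 g

thiamine hydrochloride 4.462 mg; sodium acetate trihydrate 2.317 g; sodium carbonate 1.718 g; sucrose 22.751 g; soytone 8.039 g; sodium sulfate 916.837 mg; dipotassium phosphate 4.070 g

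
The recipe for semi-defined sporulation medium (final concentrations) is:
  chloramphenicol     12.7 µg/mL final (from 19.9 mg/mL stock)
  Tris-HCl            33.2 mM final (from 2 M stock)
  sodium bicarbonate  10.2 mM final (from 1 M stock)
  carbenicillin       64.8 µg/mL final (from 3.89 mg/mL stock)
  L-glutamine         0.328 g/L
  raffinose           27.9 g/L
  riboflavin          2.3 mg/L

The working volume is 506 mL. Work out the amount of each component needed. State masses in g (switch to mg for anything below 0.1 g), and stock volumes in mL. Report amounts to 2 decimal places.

Scale factor relative to 1 L: 0.506.
chloramphenicol: C1V1 = C2V2 → 12.7 µg/mL × 506 mL ÷ 19900 µg/mL = 0.32 mL
Tris-HCl: V = C2·V2/C1 = 33.2 mM × 506 mL ÷ 2000 mM = 8.40 mL
sodium bicarbonate: dilute stock: 10.2 mM × 506 mL ÷ 1000 mM = 5.16 mL
carbenicillin: dilute stock: 64.8 µg/mL × 506 mL ÷ 3890 µg/mL = 8.43 mL
L-glutamine: 0.328 g/L × 0.506 L = 0.17 g
raffinose: 27.9 g/L × 0.506 L = 14.12 g
riboflavin: 2.3 mg/L × 0.506 L = 1.16 mg

chloramphenicol 0.32 mL; Tris-HCl 8.40 mL; sodium bicarbonate 5.16 mL; carbenicillin 8.43 mL; L-glutamine 0.17 g; raffinose 14.12 g; riboflavin 1.16 mg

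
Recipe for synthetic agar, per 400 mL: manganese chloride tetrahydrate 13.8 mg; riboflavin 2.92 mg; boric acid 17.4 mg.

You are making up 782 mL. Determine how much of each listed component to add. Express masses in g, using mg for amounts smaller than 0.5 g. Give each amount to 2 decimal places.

Scale factor = 782 mL / 400 mL = 1.955.
manganese chloride tetrahydrate: 13.8 mg × (782 mL / 400 mL) = 26.98 mg
riboflavin: 2.92 mg × (782 mL / 400 mL) = 5.71 mg
boric acid: 17.4 mg × (782 mL / 400 mL) = 34.02 mg

manganese chloride tetrahydrate 26.98 mg; riboflavin 5.71 mg; boric acid 34.02 mg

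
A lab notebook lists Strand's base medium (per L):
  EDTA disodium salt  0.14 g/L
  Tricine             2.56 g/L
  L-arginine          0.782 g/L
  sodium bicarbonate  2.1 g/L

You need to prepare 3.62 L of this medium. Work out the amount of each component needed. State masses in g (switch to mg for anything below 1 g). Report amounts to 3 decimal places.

Scale factor relative to 1 L: 3.62.
EDTA disodium salt: 0.14 g/L × 3.62 L = 0.5068 g = 506.800 mg
Tricine: 2.56 g/L × 3.62 L = 9.267 g
L-arginine: 0.782 g/L × 3.62 L = 2.831 g
sodium bicarbonate: 2.1 g/L × 3.62 L = 7.602 g

EDTA disodium salt 506.800 mg; Tricine 9.267 g; L-arginine 2.831 g; sodium bicarbonate 7.602 g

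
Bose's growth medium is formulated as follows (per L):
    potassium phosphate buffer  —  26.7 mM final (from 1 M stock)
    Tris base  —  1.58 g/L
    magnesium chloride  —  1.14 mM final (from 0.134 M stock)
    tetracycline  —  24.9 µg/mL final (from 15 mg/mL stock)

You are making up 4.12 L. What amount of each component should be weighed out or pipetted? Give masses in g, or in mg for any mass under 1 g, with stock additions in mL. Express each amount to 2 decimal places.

potassium phosphate buffer 110.00 mL; Tris base 6.51 g; magnesium chloride 35.05 mL; tetracycline 6.84 mL

Working volume: 4.12 L.
potassium phosphate buffer: C1V1 = C2V2 → 26.7 mM × 4120 mL ÷ 1000 mM = 110.00 mL
Tris base: 1.58 g/L × 4.12 L = 6.51 g
magnesium chloride: dilute stock: 1.14 mM × 4120 mL ÷ 134 mM = 35.05 mL
tetracycline: V = C2·V2/C1 = 24.9 µg/mL × 4120 mL ÷ 15000 µg/mL = 6.84 mL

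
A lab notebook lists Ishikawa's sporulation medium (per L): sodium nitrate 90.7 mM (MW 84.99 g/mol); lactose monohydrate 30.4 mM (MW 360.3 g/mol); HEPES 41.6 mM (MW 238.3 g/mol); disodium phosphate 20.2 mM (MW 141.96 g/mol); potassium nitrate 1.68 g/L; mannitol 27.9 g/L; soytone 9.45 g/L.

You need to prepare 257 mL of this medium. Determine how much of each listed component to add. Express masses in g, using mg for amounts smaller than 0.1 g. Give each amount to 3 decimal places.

sodium nitrate 1.981 g; lactose monohydrate 2.815 g; HEPES 2.548 g; disodium phosphate 0.737 g; potassium nitrate 0.432 g; mannitol 7.170 g; soytone 2.429 g

Scale factor relative to 1 L: 0.257.
sodium nitrate: 90.7 mmol/L × 84.99 g/mol × 0.257 L ÷ 1000 = 1.981 g
lactose monohydrate: 30.4 mmol/L × 360.3 g/mol × 0.257 L ÷ 1000 = 2.815 g
HEPES: 41.6 mmol/L × 238.3 g/mol × 0.257 L ÷ 1000 = 2.548 g
disodium phosphate: 20.2 mmol/L × 141.96 g/mol × 0.257 L ÷ 1000 = 0.737 g
potassium nitrate: 1.68 g/L × 0.257 L = 0.432 g
mannitol: 27.9 g/L × 0.257 L = 7.170 g
soytone: 9.45 g/L × 0.257 L = 2.429 g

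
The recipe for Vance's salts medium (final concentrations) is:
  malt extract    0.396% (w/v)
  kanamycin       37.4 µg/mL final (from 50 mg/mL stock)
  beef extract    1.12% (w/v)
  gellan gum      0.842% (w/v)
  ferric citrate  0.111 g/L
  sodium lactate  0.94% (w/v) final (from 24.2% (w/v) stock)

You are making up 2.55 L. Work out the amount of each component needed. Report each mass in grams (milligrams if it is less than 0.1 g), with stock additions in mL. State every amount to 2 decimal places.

malt extract 10.10 g; kanamycin 1.91 mL; beef extract 28.56 g; gellan gum 21.47 g; ferric citrate 0.28 g; sodium lactate 99.05 mL

Working volume: 2.55 L.
malt extract: 0.396 g per 100 mL × 2550 mL ÷ 100 = 10.10 g
kanamycin: V = C2·V2/C1 = 37.4 µg/mL × 2550 mL ÷ 50000 µg/mL = 1.91 mL
beef extract: 1.12% w/v = 11.2 g/L → 11.2 × 2.55 L = 28.56 g
gellan gum: 0.842 g per 100 mL × 2550 mL ÷ 100 = 21.47 g
ferric citrate: 0.111 g/L × 2.55 L = 0.28 g
sodium lactate: C1V1 = C2V2 → 0.94% ÷ 24.2% × 2550 mL = 99.05 mL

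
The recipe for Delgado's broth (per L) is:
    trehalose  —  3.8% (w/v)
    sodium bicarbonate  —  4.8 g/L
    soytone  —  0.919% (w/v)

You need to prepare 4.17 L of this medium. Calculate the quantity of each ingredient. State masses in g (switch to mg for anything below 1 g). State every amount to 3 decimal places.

Working volume: 4.17 L.
trehalose: 3.8% w/v = 38 g/L → 38 × 4.17 L = 158.460 g
sodium bicarbonate: 4.8 g/L × 4.17 L = 20.016 g
soytone: 0.919 g per 100 mL × 4170 mL ÷ 100 = 38.322 g

trehalose 158.460 g; sodium bicarbonate 20.016 g; soytone 38.322 g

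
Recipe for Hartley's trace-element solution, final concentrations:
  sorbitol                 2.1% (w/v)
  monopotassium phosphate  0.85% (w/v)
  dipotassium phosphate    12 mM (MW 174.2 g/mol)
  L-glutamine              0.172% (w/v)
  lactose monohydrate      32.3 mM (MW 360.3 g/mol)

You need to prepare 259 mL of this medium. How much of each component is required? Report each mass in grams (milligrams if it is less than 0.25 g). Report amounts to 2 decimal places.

sorbitol 5.44 g; monopotassium phosphate 2.20 g; dipotassium phosphate 0.54 g; L-glutamine 0.45 g; lactose monohydrate 3.01 g

Working volume: 259 mL = 0.259 L.
sorbitol: 2.1% w/v = 21 g/L → 21 × 0.259 L = 5.44 g
monopotassium phosphate: 0.85 g per 100 mL × 259 mL ÷ 100 = 2.20 g
dipotassium phosphate: 12 mmol/L × 174.2 g/mol × 0.259 L ÷ 1000 = 0.54 g
L-glutamine: 0.172% w/v = 1.72 g/L → 1.72 × 0.259 L = 0.45 g
lactose monohydrate: 32.3 mmol/L × 360.3 g/mol × 0.259 L ÷ 1000 = 3.01 g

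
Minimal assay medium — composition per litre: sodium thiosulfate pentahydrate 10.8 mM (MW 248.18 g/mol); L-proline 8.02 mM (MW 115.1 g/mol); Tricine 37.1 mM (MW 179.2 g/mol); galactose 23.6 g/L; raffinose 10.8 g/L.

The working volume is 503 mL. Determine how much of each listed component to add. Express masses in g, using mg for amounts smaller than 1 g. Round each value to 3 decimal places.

Scale factor relative to 1 L: 0.503.
sodium thiosulfate pentahydrate: 10.8 mmol/L × 248.18 g/mol × 0.503 L ÷ 1000 = 1.348 g
L-proline: 8.02 mmol/L × 115.1 mg/mmol × 0.503 L = 464.320 mg
Tricine: 37.1 mmol/L × 179.2 g/mol × 0.503 L ÷ 1000 = 3.344 g
galactose: 23.6 g/L × 0.503 L = 11.871 g
raffinose: 10.8 g/L × 0.503 L = 5.432 g

sodium thiosulfate pentahydrate 1.348 g; L-proline 464.320 mg; Tricine 3.344 g; galactose 11.871 g; raffinose 5.432 g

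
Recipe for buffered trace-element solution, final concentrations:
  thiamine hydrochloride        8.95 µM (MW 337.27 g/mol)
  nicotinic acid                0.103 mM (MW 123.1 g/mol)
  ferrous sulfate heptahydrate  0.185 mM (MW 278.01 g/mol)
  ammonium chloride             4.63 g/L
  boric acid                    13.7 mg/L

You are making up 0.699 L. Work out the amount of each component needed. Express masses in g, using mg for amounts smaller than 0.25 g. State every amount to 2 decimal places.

thiamine hydrochloride 2.11 mg; nicotinic acid 8.86 mg; ferrous sulfate heptahydrate 35.95 mg; ammonium chloride 3.24 g; boric acid 9.58 mg

Working volume: 0.699 L.
thiamine hydrochloride: 8.95 µmol/L × 337.27 g/mol × 0.699 L ÷ 1000 = 2.11 mg
nicotinic acid: 0.103 mmol/L × 123.1 mg/mmol × 0.699 L = 8.86 mg
ferrous sulfate heptahydrate: 0.185 mmol/L × 278.01 mg/mmol × 0.699 L = 35.95 mg
ammonium chloride: 4.63 g/L × 0.699 L = 3.24 g
boric acid: 13.7 mg/L × 0.699 L = 9.58 mg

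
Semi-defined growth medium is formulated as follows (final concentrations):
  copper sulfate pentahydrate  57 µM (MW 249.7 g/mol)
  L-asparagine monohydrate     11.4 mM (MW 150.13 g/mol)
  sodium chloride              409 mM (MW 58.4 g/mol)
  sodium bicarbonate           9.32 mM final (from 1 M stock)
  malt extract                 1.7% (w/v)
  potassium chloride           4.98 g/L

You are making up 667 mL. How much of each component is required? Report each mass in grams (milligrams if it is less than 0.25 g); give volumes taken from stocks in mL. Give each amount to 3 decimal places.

copper sulfate pentahydrate 9.493 mg; L-asparagine monohydrate 1.142 g; sodium chloride 15.932 g; sodium bicarbonate 6.216 mL; malt extract 11.339 g; potassium chloride 3.322 g

Working volume: 667 mL = 0.667 L.
copper sulfate pentahydrate: 57 µmol/L × 249.7 g/mol × 0.667 L ÷ 1000 = 9.493 mg
L-asparagine monohydrate: 11.4 mmol/L × 150.13 g/mol × 0.667 L ÷ 1000 = 1.142 g
sodium chloride: 409 mmol/L × 58.4 g/mol × 0.667 L ÷ 1000 = 15.932 g
sodium bicarbonate: dilute stock: 9.32 mM × 667 mL ÷ 1000 mM = 6.216 mL
malt extract: 1.7 g per 100 mL × 667 mL ÷ 100 = 11.339 g
potassium chloride: 4.98 g/L × 0.667 L = 3.322 g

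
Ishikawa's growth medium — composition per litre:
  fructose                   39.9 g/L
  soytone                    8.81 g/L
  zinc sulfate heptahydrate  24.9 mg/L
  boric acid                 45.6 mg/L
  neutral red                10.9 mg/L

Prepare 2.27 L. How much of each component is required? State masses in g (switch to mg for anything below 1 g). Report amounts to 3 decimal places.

fructose 90.573 g; soytone 19.999 g; zinc sulfate heptahydrate 56.523 mg; boric acid 103.512 mg; neutral red 24.743 mg

Scale factor relative to 1 L: 2.27.
fructose: 39.9 g/L × 2.27 L = 90.573 g
soytone: 8.81 g/L × 2.27 L = 19.999 g
zinc sulfate heptahydrate: 24.9 mg/L × 2.27 L = 56.523 mg
boric acid: 45.6 mg/L × 2.27 L = 103.512 mg
neutral red: 10.9 mg/L × 2.27 L = 24.743 mg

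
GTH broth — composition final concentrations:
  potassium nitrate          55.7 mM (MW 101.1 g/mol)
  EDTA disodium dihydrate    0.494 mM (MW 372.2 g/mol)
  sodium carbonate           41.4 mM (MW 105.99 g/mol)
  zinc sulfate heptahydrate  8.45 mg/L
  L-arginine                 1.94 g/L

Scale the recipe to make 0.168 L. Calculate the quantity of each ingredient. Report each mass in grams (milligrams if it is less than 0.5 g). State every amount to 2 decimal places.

Scale factor relative to 1 L: 0.168.
potassium nitrate: 55.7 mmol/L × 101.1 g/mol × 0.168 L ÷ 1000 = 0.95 g
EDTA disodium dihydrate: 0.494 mmol/L × 372.2 mg/mmol × 0.168 L = 30.89 mg
sodium carbonate: 41.4 mmol/L × 105.99 g/mol × 0.168 L ÷ 1000 = 0.74 g
zinc sulfate heptahydrate: 8.45 mg/L × 0.168 L = 1.42 mg
L-arginine: 1.94 g/L × 0.168 L = 0.32592 g = 325.92 mg

potassium nitrate 0.95 g; EDTA disodium dihydrate 30.89 mg; sodium carbonate 0.74 g; zinc sulfate heptahydrate 1.42 mg; L-arginine 325.92 mg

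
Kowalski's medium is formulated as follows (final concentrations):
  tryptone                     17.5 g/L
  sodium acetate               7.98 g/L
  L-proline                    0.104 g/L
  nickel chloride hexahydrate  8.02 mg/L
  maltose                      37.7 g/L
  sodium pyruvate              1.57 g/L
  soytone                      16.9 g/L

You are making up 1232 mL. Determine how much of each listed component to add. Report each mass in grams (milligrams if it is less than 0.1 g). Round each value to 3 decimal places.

tryptone 21.560 g; sodium acetate 9.831 g; L-proline 0.128 g; nickel chloride hexahydrate 9.881 mg; maltose 46.446 g; sodium pyruvate 1.934 g; soytone 20.821 g

Scale factor relative to 1 L: 1.232.
tryptone: 17.5 g/L × 1.232 L = 21.560 g
sodium acetate: 7.98 g/L × 1.232 L = 9.831 g
L-proline: 0.104 g/L × 1.232 L = 0.128 g
nickel chloride hexahydrate: 8.02 mg/L × 1.232 L = 9.881 mg
maltose: 37.7 g/L × 1.232 L = 46.446 g
sodium pyruvate: 1.57 g/L × 1.232 L = 1.934 g
soytone: 16.9 g/L × 1.232 L = 20.821 g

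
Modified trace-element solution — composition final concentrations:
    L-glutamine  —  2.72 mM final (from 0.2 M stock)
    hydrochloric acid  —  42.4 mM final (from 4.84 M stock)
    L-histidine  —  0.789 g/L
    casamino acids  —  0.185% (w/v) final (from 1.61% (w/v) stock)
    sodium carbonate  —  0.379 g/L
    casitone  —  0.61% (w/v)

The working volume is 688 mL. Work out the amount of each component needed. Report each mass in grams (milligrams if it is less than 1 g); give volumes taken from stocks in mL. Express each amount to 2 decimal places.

Target volume = 688 mL = 0.688 L.
L-glutamine: V = C2·V2/C1 = 2.72 mM × 688 mL ÷ 200 mM = 9.36 mL
hydrochloric acid: C1V1 = C2V2 → 42.4 mM × 688 mL ÷ 4840 mM = 6.03 mL
L-histidine: 0.789 g/L × 0.688 L = 0.542832 g = 542.83 mg
casamino acids: C1V1 = C2V2 → 0.185% ÷ 1.61% × 688 mL = 79.06 mL
sodium carbonate: 0.379 g/L × 0.688 L = 0.260752 g = 260.75 mg
casitone: 0.61% w/v = 6.1 g/L → 6.1 × 0.688 L = 4.20 g

L-glutamine 9.36 mL; hydrochloric acid 6.03 mL; L-histidine 542.83 mg; casamino acids 79.06 mL; sodium carbonate 260.75 mg; casitone 4.20 g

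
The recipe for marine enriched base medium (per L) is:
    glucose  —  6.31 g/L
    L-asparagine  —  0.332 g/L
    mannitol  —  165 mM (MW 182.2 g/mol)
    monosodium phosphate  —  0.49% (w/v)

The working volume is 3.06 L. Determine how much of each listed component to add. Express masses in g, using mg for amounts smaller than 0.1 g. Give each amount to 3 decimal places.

Scale factor relative to 1 L: 3.06.
glucose: 6.31 g/L × 3.06 L = 19.309 g
L-asparagine: 0.332 g/L × 3.06 L = 1.016 g
mannitol: 165 mmol/L × 182.2 g/mol × 3.06 L ÷ 1000 = 91.993 g
monosodium phosphate: 0.49% w/v = 4.9 g/L → 4.9 × 3.06 L = 14.994 g

glucose 19.309 g; L-asparagine 1.016 g; mannitol 91.993 g; monosodium phosphate 14.994 g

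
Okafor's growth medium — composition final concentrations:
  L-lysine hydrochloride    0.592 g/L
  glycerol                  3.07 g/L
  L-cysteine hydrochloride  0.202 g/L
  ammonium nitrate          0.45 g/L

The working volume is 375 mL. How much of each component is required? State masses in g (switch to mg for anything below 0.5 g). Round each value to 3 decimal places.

Target volume = 375 mL = 0.375 L.
L-lysine hydrochloride: 0.592 g/L × 0.375 L = 0.222 g = 222.000 mg
glycerol: 3.07 g/L × 0.375 L = 1.151 g
L-cysteine hydrochloride: 0.202 g/L × 0.375 L = 0.07575 g = 75.750 mg
ammonium nitrate: 0.45 g/L × 0.375 L = 0.16875 g = 168.750 mg

L-lysine hydrochloride 222.000 mg; glycerol 1.151 g; L-cysteine hydrochloride 75.750 mg; ammonium nitrate 168.750 mg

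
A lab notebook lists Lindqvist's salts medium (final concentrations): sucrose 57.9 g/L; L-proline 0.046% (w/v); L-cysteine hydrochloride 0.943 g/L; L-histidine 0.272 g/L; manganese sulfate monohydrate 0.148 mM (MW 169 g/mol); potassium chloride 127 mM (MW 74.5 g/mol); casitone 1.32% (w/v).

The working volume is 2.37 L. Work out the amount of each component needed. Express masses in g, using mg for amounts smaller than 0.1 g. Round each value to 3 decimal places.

Scale factor relative to 1 L: 2.37.
sucrose: 57.9 g/L × 2.37 L = 137.223 g
L-proline: 0.046 g per 100 mL × 2370 mL ÷ 100 = 1.090 g
L-cysteine hydrochloride: 0.943 g/L × 2.37 L = 2.235 g
L-histidine: 0.272 g/L × 2.37 L = 0.645 g
manganese sulfate monohydrate: 0.148 mmol/L × 169 mg/mmol × 2.37 L = 59.278 mg
potassium chloride: 127 mmol/L × 74.5 g/mol × 2.37 L ÷ 1000 = 22.424 g
casitone: 1.32 g per 100 mL × 2370 mL ÷ 100 = 31.284 g

sucrose 137.223 g; L-proline 1.090 g; L-cysteine hydrochloride 2.235 g; L-histidine 0.645 g; manganese sulfate monohydrate 59.278 mg; potassium chloride 22.424 g; casitone 31.284 g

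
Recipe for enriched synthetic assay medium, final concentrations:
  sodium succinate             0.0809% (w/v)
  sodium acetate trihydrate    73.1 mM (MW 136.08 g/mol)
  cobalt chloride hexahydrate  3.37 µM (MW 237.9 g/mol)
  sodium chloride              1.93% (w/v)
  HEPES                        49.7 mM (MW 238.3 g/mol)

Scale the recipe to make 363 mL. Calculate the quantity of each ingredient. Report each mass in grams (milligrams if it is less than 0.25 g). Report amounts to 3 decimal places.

sodium succinate 0.294 g; sodium acetate trihydrate 3.611 g; cobalt chloride hexahydrate 0.291 mg; sodium chloride 7.006 g; HEPES 4.299 g

Target volume = 363 mL = 0.363 L.
sodium succinate: 0.0809 g per 100 mL × 363 mL ÷ 100 = 0.294 g
sodium acetate trihydrate: 73.1 mmol/L × 136.08 g/mol × 0.363 L ÷ 1000 = 3.611 g
cobalt chloride hexahydrate: 3.37 µmol/L × 237.9 g/mol × 0.363 L ÷ 1000 = 0.291 mg
sodium chloride: 1.93 g per 100 mL × 363 mL ÷ 100 = 7.006 g
HEPES: 49.7 mmol/L × 238.3 g/mol × 0.363 L ÷ 1000 = 4.299 g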